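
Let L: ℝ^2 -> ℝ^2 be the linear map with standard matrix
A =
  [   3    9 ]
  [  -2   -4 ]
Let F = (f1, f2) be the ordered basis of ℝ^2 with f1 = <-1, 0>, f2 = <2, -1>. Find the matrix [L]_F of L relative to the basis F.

The j-th column of [L]_F is [L(fj)]_F.
L(f1) = A f1 = <-3, 2> = -f1 - 2f2, so column 1 is <-1, -2>.
Repeating for f2 and assembling the columns gives [[-1, 3], [-2, 0]].

[[-1, 3], [-2, 0]]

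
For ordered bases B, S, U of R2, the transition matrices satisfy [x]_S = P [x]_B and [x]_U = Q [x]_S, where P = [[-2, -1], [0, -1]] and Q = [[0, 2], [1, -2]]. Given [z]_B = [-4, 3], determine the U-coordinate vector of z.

[-6, 11]

Composing the changes, [z]_U = Q P [z]_B.
Q P = [[0, -2], [-2, 1]]; applying this to [-4, 3] gives [-6, 11].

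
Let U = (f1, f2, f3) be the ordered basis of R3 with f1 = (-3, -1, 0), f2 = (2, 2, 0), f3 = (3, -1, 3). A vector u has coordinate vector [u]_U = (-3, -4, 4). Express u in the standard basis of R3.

u = M [u]_U, where M has columns f1, ..., f3.
Carrying out the matrix-vector product, u = (13, -9, 12).

(13, -9, 12)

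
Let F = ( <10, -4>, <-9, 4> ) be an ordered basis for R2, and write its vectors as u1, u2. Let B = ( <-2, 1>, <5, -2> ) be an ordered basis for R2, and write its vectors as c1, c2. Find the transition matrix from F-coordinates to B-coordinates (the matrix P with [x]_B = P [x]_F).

[[0, 2], [2, -1]]

Take x = uj: its F-coordinates are the j-th standard unit vector, so P e_j — column j of P — equals [uj]_B.
u1 = 0·c1 + 2c2, giving column 1 = <0, 2>; repeating for each j gives P = [[0, 2], [2, -1]].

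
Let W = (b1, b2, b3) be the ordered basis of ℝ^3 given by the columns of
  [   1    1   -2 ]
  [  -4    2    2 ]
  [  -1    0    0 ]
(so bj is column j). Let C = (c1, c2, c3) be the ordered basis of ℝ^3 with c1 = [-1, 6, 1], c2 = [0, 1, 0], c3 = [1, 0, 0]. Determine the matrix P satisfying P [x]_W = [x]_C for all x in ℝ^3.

Let M have columns bj and N have columns cj. Then for every x, N [x]_C = x = M [x]_W, so P = N^(-1) M.
Since det N = -1, N^(-1) has integer entries; multiplying gives P = [[-1, 0, 0], [2, 2, 2], [0, 1, -2]].

[[-1, 0, 0], [2, 2, 2], [0, 1, -2]]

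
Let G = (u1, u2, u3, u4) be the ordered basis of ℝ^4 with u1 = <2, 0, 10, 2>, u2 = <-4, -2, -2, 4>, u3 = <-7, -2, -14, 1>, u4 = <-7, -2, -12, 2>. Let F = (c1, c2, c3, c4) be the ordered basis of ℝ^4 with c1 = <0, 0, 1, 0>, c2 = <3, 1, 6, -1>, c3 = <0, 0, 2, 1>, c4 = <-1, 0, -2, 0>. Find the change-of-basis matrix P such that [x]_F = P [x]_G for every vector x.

[[2, 2, 2, 2], [0, -2, -2, -2], [2, 2, -1, 0], [-2, -2, 1, 1]]

Take x = uj: its G-coordinates are the j-th standard unit vector, so P e_j — column j of P — equals [uj]_F.
u1 = 2c1 + 0·c2 + 2c3 - 2c4, giving column 1 = <2, 0, 2, -2>; repeating for each j gives P = [[2, 2, 2, 2], [0, -2, -2, -2], [2, 2, -1, 0], [-2, -2, 1, 1]].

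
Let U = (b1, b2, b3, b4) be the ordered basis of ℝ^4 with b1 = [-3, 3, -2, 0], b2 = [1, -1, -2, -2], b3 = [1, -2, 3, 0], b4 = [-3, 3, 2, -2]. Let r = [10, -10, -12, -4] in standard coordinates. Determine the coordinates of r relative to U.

[0, 4, 0, -2]

[r]_U is the unique c with M c = r, where M has columns b1, ..., b4.
Solving this 4x4 system gives c = (0, 4, 0, -2).
Check: 0·b1 + 4b2 + 0·b3 - 2b4 = [10, -10, -12, -4].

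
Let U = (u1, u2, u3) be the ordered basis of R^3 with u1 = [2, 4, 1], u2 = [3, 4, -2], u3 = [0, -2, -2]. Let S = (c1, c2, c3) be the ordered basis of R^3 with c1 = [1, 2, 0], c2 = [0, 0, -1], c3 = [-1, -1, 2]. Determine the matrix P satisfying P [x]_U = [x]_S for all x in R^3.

Column j of P is [uj]_S, since P maps U-coordinates to S-coordinates.
Expressing u1 in S: u1 = 2c1 - c2 + 0·c3, so column 1 of P is [2, -1, 0].
Doing the same for each uj gives P = [[2, 1, -2], [-1, -2, -2], [0, -2, -2]].

[[2, 1, -2], [-1, -2, -2], [0, -2, -2]]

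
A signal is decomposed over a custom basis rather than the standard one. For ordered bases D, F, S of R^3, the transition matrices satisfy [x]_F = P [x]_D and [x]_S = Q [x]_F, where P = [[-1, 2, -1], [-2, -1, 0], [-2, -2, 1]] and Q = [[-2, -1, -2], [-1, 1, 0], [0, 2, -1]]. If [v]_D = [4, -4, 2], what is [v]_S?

Composing the changes, [v]_S = Q P [v]_D.
Q P = [[8, 1, 0], [-1, -3, 1], [-2, 0, -1]]; applying this to [4, -4, 2] gives [28, 10, -10].

[28, 10, -10]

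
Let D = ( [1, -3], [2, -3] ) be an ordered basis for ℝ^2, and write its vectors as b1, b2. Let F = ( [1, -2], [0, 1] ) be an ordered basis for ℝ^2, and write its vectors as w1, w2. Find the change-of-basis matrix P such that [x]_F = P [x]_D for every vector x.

Take x = bj: its D-coordinates are the j-th standard unit vector, so P e_j — column j of P — equals [bj]_F.
b1 = w1 - w2, giving column 1 = [1, -1]; repeating for each j gives P = [[1, 2], [-1, 1]].

[[1, 2], [-1, 1]]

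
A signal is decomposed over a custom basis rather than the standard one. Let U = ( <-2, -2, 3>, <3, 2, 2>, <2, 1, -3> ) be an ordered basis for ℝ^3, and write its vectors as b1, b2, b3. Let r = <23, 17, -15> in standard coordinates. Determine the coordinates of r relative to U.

<-4, 3, 3>

Write r = c_1 b1 + ... + c_3 b3 and solve for the c_i.
Gaussian elimination on [M | r] yields c = (-4, 3, 3).
Check: -4b1 + 3b2 + 3b3 = <23, 17, -15>.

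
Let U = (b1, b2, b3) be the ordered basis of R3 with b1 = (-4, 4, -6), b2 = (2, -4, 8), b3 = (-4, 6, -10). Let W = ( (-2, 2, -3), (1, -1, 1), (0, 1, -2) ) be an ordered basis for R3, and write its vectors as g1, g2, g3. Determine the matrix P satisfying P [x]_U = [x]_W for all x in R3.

[[2, -2, 2], [0, -2, 0], [0, -2, 2]]

Column j of P is [bj]_W, since P maps U-coordinates to W-coordinates.
Expressing b1 in W: b1 = 2g1 + 0·g2 + 0·g3, so column 1 of P is (2, 0, 0).
Doing the same for each bj gives P = [[2, -2, 2], [0, -2, 0], [0, -2, 2]].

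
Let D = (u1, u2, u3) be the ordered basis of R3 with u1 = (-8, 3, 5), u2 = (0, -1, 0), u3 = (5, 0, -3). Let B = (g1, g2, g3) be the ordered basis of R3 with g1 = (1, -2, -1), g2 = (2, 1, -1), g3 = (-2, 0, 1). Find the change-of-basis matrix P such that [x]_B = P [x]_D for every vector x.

[[-2, 0, 1], [-1, -1, 2], [2, -1, 0]]

Column j of P is [uj]_B, since P maps D-coordinates to B-coordinates.
Expressing u1 in B: u1 = -2g1 - g2 + 2g3, so column 1 of P is (-2, -1, 2).
Doing the same for each uj gives P = [[-2, 0, 1], [-1, -1, 2], [2, -1, 0]].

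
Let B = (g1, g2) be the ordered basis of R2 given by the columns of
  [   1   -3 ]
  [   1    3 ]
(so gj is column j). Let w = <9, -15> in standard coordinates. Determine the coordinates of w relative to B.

[w]_B is the unique c with M c = w, where M has columns g1, g2.
System: c_1 - 3c_2 = 9, c_1 + 3c_2 = -15; solving gives c_1 = -3, c_2 = -4.
Check: -3g1 - 4g2 = <9, -15>.

<-3, -4>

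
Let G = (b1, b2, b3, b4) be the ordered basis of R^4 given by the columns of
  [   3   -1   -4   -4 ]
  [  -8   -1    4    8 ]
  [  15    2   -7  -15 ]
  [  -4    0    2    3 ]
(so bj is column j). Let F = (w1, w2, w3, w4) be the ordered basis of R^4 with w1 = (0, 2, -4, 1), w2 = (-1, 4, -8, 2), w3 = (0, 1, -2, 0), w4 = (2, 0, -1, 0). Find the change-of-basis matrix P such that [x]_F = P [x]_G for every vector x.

Let M have columns bj and N have columns wj. Then for every x, N [x]_F = x = M [x]_G, so P = N^(-1) M.
Since det N = -1, N^(-1) has integer entries; multiplying gives P = [[-2, -2, -2, -1], [-1, 1, 2, 2], [0, -1, 0, 2], [1, 0, -1, -1]].

[[-2, -2, -2, -1], [-1, 1, 2, 2], [0, -1, 0, 2], [1, 0, -1, -1]]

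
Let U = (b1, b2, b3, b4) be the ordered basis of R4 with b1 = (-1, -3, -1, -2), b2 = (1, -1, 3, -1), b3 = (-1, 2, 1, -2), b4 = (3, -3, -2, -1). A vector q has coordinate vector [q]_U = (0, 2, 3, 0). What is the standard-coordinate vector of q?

By definition q = 0·b1 + 2b2 + 3b3 + 0·b4.
Summing componentwise gives (-1, 4, 9, -8).

(-1, 4, 9, -8)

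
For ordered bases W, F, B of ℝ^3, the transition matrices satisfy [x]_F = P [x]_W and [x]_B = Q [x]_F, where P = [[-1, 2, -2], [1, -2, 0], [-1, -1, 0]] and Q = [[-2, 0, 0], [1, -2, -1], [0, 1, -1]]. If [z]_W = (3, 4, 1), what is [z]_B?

(-6, 20, 2)

First [z]_F = P [z]_W = (3, -5, -7).
Then [z]_B = Q [z]_F = (-6, 20, 2).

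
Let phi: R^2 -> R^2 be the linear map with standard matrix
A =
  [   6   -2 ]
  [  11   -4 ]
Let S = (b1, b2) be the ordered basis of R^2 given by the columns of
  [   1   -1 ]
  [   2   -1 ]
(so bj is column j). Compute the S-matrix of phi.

The j-th column of [phi]_S is [phi(bj)]_S.
phi(b1) = A b1 = (2, 3) = b1 - b2, so column 1 is (1, -1).
Repeating for b2 and assembling the columns gives [[1, -3], [-1, 1]].

[[1, -3], [-1, 1]]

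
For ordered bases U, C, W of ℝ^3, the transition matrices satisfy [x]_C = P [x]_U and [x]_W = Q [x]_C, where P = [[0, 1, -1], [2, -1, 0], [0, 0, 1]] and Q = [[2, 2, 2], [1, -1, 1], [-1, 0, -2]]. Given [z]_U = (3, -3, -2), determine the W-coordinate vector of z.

(12, -12, 5)

Composing the changes, [z]_W = Q P [z]_U.
Q P = [[4, 0, 0], [-2, 2, 0], [0, -1, -1]]; applying this to (3, -3, -2) gives (12, -12, 5).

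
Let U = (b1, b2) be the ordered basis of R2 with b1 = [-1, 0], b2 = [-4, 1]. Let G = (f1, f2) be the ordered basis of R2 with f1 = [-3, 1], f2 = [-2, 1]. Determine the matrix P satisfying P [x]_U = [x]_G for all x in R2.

[[1, 2], [-1, -1]]

Column j of P is [bj]_G, since P maps U-coordinates to G-coordinates.
Expressing b1 in G: b1 = f1 - f2, so column 1 of P is [1, -1].
Doing the same for each bj gives P = [[1, 2], [-1, -1]].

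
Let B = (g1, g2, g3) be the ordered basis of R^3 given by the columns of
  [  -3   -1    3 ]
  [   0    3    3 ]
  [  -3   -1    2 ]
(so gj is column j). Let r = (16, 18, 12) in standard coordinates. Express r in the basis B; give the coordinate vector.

(-2, 2, 4)

We seek scalars with c_1 g1 + ... + c_3 g3 = r; equivalently solve M c = r where the columns of M are g1, ..., g3.
Gaussian elimination on [M | r] yields c = (-2, 2, 4).
Check: -2g1 + 2g2 + 4g3 = (16, 18, 12).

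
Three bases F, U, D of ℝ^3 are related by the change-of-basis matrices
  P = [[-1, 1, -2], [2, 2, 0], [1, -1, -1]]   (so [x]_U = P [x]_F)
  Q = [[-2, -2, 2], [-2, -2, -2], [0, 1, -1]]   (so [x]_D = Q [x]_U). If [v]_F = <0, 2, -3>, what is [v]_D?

Composing the changes, [v]_D = Q P [v]_F.
Q P = [[0, -8, 2], [-4, -4, 6], [1, 3, 1]]; applying this to <0, 2, -3> gives <-22, -26, 3>.

<-22, -26, 3>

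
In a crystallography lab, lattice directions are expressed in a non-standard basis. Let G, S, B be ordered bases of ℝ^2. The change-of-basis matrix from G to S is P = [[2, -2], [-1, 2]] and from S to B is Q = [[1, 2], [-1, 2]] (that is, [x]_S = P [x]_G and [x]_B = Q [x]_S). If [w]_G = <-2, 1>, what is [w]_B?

<2, 14>

First [w]_S = P [w]_G = <-6, 4>.
Then [w]_B = Q [w]_S = <2, 14>.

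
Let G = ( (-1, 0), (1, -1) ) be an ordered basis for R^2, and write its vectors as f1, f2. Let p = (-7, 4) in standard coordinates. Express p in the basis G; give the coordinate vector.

(3, -4)

[p]_G is the unique c with M c = p, where M has columns f1, f2.
System: -c_1 + c_2 = -7, 0c_1 - c_2 = 4; solving gives c_1 = 3, c_2 = -4.
Check: 3f1 - 4f2 = (-7, 4).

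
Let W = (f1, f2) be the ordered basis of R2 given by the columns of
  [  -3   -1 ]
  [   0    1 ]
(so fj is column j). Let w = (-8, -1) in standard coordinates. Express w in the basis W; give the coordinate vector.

[w]_W is the unique c with M c = w, where M has columns f1, f2.
System: -3c_1 - c_2 = -8, 0c_1 + c_2 = -1; solving gives c_1 = 3, c_2 = -1.
Check: 3f1 - f2 = (-8, -1).

(3, -1)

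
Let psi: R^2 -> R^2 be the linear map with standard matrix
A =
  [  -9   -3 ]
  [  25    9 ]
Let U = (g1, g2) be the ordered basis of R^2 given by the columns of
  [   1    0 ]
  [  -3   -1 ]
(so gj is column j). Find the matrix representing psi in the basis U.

[[0, 3], [2, 0]]

The j-th column of [psi]_U is [psi(gj)]_U.
psi(g1) = A g1 = (0, -2) = 0·g1 + 2g2, so column 1 is (0, 2).
Repeating for g2 and assembling the columns gives [[0, 3], [2, 0]].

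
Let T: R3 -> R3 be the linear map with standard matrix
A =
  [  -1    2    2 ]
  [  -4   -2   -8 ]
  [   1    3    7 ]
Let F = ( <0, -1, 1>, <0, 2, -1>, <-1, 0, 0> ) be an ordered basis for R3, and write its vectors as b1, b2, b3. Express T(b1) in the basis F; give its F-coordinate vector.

<2, -2, 0>

Compute T(b1) = A b1 = <0, -6, 4> in standard coordinates.
Then write this in F-coordinates: solve for y in y_1 b1 + ... + y_3 b3 = <0, -6, 4>.
This gives y = <2, -2, 0>, which is column 1 of [T]_F.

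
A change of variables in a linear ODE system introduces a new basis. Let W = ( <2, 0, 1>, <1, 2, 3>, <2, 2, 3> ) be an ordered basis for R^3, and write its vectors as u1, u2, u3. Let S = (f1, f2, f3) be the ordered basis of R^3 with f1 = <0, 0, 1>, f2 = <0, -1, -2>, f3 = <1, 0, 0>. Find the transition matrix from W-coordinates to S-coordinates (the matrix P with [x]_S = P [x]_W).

[[1, -1, -1], [0, -2, -2], [2, 1, 2]]

Column j of P is [uj]_S, since P maps W-coordinates to S-coordinates.
Expressing u1 in S: u1 = f1 + 0·f2 + 2f3, so column 1 of P is <1, 0, 2>.
Doing the same for each uj gives P = [[1, -1, -1], [0, -2, -2], [2, 1, 2]].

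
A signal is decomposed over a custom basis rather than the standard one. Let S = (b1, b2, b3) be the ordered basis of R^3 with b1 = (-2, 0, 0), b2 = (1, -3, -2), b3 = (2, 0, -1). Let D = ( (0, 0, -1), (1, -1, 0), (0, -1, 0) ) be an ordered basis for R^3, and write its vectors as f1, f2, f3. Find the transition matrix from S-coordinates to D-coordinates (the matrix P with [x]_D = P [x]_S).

[[0, 2, 1], [-2, 1, 2], [2, 2, -2]]

Take x = bj: its S-coordinates are the j-th standard unit vector, so P e_j — column j of P — equals [bj]_D.
b1 = 0·f1 - 2f2 + 2f3, giving column 1 = (0, -2, 2); repeating for each j gives P = [[0, 2, 1], [-2, 1, 2], [2, 2, -2]].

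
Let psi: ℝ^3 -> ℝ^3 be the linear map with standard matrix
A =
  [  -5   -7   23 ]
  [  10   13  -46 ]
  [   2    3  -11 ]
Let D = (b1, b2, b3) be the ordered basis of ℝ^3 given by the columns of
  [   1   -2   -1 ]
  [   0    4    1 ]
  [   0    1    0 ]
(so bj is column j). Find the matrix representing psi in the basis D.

[[1, -3, -1], [2, -3, 1], [2, -2, -1]]

Let P have columns b1, ..., b3. Then [psi]_D = P^(-1) A P.
Here det P = -1, so P^(-1) is integer; computing A P first and then P^(-1)(A P) gives [[1, -3, -1], [2, -3, 1], [2, -2, -1]].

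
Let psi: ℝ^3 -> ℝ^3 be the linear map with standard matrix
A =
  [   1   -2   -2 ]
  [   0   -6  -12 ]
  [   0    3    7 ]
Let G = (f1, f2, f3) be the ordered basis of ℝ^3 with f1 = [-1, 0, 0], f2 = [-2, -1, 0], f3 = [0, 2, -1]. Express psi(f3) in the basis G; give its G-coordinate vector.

[-2, 2, 1]

Column 3 of [psi]_G is the G-coordinate vector of psi(f3).
In standard coordinates psi(f3) = A f3 = [-2, 0, -1].
Converting to G: [-2, 0, -1] = -2f1 + 2f2 + f3, so the coordinate vector is [-2, 2, 1].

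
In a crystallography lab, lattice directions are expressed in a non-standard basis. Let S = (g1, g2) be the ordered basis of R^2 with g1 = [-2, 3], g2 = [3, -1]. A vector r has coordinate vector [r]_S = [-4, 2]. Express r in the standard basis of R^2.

[14, -14]

r = M [r]_S, where M has columns g1, g2.
Carrying out the matrix-vector product, r = [14, -14].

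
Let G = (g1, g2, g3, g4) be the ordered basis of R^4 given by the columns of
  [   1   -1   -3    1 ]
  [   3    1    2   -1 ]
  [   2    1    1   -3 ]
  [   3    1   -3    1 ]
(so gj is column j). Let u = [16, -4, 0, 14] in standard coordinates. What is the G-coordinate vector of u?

[u]_G is the unique c with M c = u, where M has columns g1, ..., g4.
Solving this 4x4 system gives c = (2, -3, -4, -1).
Check: 2g1 - 3g2 - 4g3 - g4 = [16, -4, 0, 14].

[2, -3, -4, -1]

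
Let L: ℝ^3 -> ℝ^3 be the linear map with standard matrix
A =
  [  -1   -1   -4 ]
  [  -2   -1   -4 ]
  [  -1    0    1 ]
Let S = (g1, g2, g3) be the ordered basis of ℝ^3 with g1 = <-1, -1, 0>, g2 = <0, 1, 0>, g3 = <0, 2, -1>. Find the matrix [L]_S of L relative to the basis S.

With P the matrix whose columns are g1, ..., g3, [L]_S = P^(-1) A P.
Column by column: L(g1) = A g1 = <2, 3, 1>; its S-coordinates <-2, 3, -1> give column 1.
Continuing for each basis vector yields [L]_S = [[-2, 1, -2], [3, 0, -2], [-1, 0, 1]].

[[-2, 1, -2], [3, 0, -2], [-1, 0, 1]]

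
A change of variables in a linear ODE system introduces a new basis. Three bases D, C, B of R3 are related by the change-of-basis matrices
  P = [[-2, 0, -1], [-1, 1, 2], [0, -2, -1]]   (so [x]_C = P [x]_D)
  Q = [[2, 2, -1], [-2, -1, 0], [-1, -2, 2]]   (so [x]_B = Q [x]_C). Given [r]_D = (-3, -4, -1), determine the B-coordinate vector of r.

Composing the changes, [r]_B = Q P [r]_D.
Q P = [[-6, 4, 3], [5, -1, 0], [4, -6, -5]]; applying this to (-3, -4, -1) gives (-1, -11, 17).

(-1, -11, 17)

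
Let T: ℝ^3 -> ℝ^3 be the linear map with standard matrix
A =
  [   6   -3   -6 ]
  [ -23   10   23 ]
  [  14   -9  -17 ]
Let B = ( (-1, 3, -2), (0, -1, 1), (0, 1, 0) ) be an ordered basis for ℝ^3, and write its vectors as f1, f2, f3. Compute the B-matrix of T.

With P the matrix whose columns are f1, ..., f3, [T]_B = P^(-1) A P.
Column by column: T(f1) = A f1 = (-3, 7, -7); its B-coordinates (3, -1, -3) give column 1.
Continuing for each basis vector yields [T]_B = [[3, 3, 3], [-1, -2, -3], [-3, 2, -2]].

[[3, 3, 3], [-1, -2, -3], [-3, 2, -2]]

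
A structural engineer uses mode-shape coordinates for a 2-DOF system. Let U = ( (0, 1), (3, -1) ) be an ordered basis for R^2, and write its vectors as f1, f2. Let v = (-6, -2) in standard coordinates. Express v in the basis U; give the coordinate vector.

We seek scalars with c_1 f1 + c_2 f2 = v; equivalently solve M c = v where the columns of M are f1, f2.
System: 0c_1 + 3c_2 = -6, c_1 - c_2 = -2; solving gives c_1 = -4, c_2 = -2.
Check: -4f1 - 2f2 = (-6, -2).

(-4, -2)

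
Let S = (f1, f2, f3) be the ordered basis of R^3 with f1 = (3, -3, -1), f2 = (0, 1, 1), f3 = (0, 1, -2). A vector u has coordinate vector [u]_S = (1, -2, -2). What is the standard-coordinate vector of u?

(3, -7, 1)

u = M [u]_S, where M has columns f1, ..., f3.
Carrying out the matrix-vector product, u = (3, -7, 1).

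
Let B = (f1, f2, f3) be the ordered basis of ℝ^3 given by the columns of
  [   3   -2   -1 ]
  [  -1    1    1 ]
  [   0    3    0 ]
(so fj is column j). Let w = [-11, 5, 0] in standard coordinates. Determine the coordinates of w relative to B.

[-3, 0, 2]

Write w = c_1 f1 + ... + c_3 f3 and solve for the c_i.
Solving this 3x3 system gives c = (-3, 0, 2).
Check: -3f1 + 0·f2 + 2f3 = [-11, 5, 0].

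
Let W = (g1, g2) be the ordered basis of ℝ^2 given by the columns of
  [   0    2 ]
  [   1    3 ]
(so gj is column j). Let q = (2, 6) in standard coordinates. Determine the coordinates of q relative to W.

We seek scalars with c_1 g1 + c_2 g2 = q; equivalently solve M c = q where the columns of M are g1, g2.
System: 0c_1 + 2c_2 = 2, c_1 + 3c_2 = 6; solving gives c_1 = 3, c_2 = 1.
Check: 3g1 + g2 = (2, 6).

(3, 1)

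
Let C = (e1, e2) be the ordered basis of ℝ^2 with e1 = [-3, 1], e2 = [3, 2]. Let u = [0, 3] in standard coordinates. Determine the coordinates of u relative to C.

[1, 1]

We seek scalars with c_1 e1 + c_2 e2 = u; equivalently solve M c = u where the columns of M are e1, e2.
System: -3c_1 + 3c_2 = 0, c_1 + 2c_2 = 3; solving gives c_1 = 1, c_2 = 1.
Check: e1 + e2 = [0, 3].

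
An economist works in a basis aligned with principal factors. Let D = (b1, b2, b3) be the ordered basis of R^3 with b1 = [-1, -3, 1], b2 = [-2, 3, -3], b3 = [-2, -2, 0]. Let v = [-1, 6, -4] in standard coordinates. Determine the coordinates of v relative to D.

[v]_D is the unique c with M c = v, where M has columns b1, ..., b3.
Solving this 3x3 system gives c = (-1, 1, 0).
Check: -b1 + b2 + 0·b3 = [-1, 6, -4].

[-1, 1, 0]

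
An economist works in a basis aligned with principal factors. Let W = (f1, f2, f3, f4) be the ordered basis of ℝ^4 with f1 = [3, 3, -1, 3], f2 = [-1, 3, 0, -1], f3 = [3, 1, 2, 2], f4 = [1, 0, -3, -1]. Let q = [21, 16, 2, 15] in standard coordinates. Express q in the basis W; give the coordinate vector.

[3, 1, 4, 1]

Write q = c_1 f1 + ... + c_4 f4 and solve for the c_i.
Row-reducing the augmented matrix [M | q] gives c = (3, 1, 4, 1).
Check: 3f1 + f2 + 4f3 + f4 = [21, 16, 2, 15].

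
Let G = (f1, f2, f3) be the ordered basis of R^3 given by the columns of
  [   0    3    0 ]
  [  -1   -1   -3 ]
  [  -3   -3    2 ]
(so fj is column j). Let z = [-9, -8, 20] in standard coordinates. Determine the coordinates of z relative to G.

[-1, -3, 4]

[z]_G is the unique c with M c = z, where M has columns f1, ..., f3.
Row-reducing the augmented matrix [M | z] gives c = (-1, -3, 4).
Check: -f1 - 3f2 + 4f3 = [-9, -8, 20].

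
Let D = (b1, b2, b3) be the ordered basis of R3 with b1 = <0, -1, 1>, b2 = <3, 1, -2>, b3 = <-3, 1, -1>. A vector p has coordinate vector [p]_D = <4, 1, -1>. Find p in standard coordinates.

<6, -4, 3>

The coordinates say p = 4b1 + b2 - b3; adding the scaled basis vectors gives <6, -4, 3>.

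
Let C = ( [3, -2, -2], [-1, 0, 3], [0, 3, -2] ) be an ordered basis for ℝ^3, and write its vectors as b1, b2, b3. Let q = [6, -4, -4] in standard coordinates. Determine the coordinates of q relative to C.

[q]_C is the unique c with M c = q, where M has columns b1, ..., b3.
Solving this 3x3 system gives c = (2, 0, 0).
Check: 2b1 + 0·b2 + 0·b3 = [6, -4, -4].

[2, 0, 0]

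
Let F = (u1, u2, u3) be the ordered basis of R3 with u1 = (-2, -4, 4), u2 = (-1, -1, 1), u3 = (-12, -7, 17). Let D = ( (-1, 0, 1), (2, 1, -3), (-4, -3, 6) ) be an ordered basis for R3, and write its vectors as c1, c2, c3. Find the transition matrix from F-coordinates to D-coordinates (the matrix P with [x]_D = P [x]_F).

[[-2, 1, 2], [2, 2, -1], [2, 1, 2]]

Take x = uj: its F-coordinates are the j-th standard unit vector, so P e_j — column j of P — equals [uj]_D.
u1 = -2c1 + 2c2 + 2c3, giving column 1 = (-2, 2, 2); repeating for each j gives P = [[-2, 1, 2], [2, 2, -1], [2, 1, 2]].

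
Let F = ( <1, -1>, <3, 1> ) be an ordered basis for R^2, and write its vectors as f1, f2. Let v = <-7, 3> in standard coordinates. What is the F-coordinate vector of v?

Write v = c_1 f1 + c_2 f2 and solve for the c_i.
System: c_1 + 3c_2 = -7, -c_1 + c_2 = 3; solving gives c_1 = -4, c_2 = -1.
Check: -4f1 - f2 = <-7, 3>.

<-4, -1>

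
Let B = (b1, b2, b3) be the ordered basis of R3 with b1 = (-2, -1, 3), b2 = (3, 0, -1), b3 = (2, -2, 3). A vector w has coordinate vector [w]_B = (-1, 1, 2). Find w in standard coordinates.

By definition w = -b1 + b2 + 2b3.
Summing componentwise gives (9, -3, 2).

(9, -3, 2)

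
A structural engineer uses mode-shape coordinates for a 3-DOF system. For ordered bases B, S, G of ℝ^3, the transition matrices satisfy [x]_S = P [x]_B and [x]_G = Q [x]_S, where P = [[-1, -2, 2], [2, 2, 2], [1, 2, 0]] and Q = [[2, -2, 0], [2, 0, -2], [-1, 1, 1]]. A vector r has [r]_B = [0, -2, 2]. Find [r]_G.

[16, 24, -12]

Composing the changes, [r]_G = Q P [r]_B.
Q P = [[-6, -8, 0], [-4, -8, 4], [4, 6, 0]]; applying this to [0, -2, 2] gives [16, 24, -12].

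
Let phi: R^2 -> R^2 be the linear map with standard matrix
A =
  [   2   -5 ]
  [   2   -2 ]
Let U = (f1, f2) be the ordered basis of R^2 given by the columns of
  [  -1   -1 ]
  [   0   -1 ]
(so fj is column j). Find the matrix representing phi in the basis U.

Let P have columns f1, f2. Then [phi]_U = P^(-1) A P.
Here det P = 1, so P^(-1) is integer; computing A P first and then P^(-1)(A P) gives [[0, -3], [2, 0]].

[[0, -3], [2, 0]]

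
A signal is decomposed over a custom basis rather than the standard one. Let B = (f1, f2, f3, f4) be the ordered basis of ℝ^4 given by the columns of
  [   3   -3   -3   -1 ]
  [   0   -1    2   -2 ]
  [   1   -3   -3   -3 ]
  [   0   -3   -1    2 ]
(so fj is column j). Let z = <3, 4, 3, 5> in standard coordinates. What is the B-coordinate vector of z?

<0, -2, 1, 0>

Write z = c_1 f1 + ... + c_4 f4 and solve for the c_i.
Solving this 4x4 system gives c = (0, -2, 1, 0).
Check: 0·f1 - 2f2 + f3 + 0·f4 = <3, 4, 3, 5>.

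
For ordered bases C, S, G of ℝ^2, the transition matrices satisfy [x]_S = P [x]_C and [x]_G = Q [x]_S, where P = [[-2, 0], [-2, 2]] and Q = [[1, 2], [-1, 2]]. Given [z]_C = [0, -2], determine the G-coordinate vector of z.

Composing the changes, [z]_G = Q P [z]_C.
Q P = [[-6, 4], [-2, 4]]; applying this to [0, -2] gives [-8, -8].

[-8, -8]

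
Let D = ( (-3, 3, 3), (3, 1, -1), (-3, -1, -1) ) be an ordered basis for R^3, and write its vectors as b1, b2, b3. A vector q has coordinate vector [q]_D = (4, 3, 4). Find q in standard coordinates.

The coordinates say q = 4b1 + 3b2 + 4b3; adding the scaled basis vectors gives (-15, 11, 5).

(-15, 11, 5)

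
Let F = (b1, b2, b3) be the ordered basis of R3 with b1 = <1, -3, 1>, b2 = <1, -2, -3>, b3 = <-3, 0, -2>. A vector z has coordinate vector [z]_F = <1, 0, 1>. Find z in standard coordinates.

<-2, -3, -1>

z = M [z]_F, where M has columns b1, ..., b3.
Carrying out the matrix-vector product, z = <-2, -3, -1>.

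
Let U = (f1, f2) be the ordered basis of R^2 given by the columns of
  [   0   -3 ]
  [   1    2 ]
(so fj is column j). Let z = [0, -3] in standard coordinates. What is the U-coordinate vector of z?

[-3, 0]

[z]_U is the unique c with M c = z, where M has columns f1, f2.
System: 0c_1 - 3c_2 = 0, c_1 + 2c_2 = -3; solving gives c_1 = -3, c_2 = 0.
Check: -3f1 + 0·f2 = [0, -3].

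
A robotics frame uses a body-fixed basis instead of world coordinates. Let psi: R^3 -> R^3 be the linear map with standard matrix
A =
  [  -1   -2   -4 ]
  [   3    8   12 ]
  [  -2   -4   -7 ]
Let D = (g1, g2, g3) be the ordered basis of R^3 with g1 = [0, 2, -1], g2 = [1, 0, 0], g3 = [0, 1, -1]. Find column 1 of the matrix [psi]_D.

[3, 0, -2]

Compute psi(g1) = A g1 = [0, 4, -1] in standard coordinates.
Then write this in D-coordinates: solve for y in y_1 g1 + ... + y_3 g3 = [0, 4, -1].
This gives y = [3, 0, -2], which is column 1 of [psi]_D.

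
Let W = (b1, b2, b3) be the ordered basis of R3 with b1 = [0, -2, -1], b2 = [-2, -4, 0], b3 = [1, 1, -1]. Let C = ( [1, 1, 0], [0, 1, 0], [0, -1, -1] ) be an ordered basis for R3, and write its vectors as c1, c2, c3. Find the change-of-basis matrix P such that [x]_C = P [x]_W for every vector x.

Column j of P is [bj]_C, since P maps W-coordinates to C-coordinates.
Expressing b1 in C: b1 = 0·c1 - c2 + c3, so column 1 of P is [0, -1, 1].
Doing the same for each bj gives P = [[0, -2, 1], [-1, -2, 1], [1, 0, 1]].

[[0, -2, 1], [-1, -2, 1], [1, 0, 1]]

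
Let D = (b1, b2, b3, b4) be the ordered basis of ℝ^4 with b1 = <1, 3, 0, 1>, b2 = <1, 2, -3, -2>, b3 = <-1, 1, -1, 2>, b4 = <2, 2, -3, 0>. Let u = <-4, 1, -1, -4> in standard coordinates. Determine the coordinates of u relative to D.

<0, 3, 1, -3>

[u]_D is the unique c with M c = u, where M has columns b1, ..., b4.
Row-reducing the augmented matrix [M | u] gives c = (0, 3, 1, -3).
Check: 0·b1 + 3b2 + b3 - 3b4 = <-4, 1, -1, -4>.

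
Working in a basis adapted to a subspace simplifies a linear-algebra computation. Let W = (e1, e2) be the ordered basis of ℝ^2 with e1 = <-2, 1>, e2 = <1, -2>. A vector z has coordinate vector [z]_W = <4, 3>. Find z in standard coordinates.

<-5, -2>

The coordinates say z = 4e1 + 3e2; adding the scaled basis vectors gives <-5, -2>.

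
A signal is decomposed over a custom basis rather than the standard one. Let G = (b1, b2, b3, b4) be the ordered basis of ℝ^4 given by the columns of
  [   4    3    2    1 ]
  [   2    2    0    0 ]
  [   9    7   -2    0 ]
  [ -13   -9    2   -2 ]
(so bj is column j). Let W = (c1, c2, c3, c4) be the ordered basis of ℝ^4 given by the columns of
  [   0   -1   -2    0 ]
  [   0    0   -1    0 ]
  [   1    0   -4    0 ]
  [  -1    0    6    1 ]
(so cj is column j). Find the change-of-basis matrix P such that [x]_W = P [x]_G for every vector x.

[[1, -1, -2, 0], [0, 1, -2, -1], [-2, -2, 0, 0], [0, 2, 0, -2]]

Let M have columns bj and N have columns cj. Then for every x, N [x]_W = x = M [x]_G, so P = N^(-1) M.
Since det N = 1, N^(-1) has integer entries; multiplying gives P = [[1, -1, -2, 0], [0, 1, -2, -1], [-2, -2, 0, 0], [0, 2, 0, -2]].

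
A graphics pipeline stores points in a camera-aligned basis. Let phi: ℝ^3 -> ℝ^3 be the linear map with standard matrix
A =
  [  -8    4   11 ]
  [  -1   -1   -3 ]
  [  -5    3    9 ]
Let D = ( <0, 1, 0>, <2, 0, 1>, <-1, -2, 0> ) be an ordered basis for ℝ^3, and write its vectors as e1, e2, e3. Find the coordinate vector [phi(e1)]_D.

<3, 3, 2>

Column 1 of [phi]_D is the D-coordinate vector of phi(e1).
In standard coordinates phi(e1) = A e1 = <4, -1, 3>.
Converting to D: <4, -1, 3> = 3e1 + 3e2 + 2e3, so the coordinate vector is <3, 3, 2>.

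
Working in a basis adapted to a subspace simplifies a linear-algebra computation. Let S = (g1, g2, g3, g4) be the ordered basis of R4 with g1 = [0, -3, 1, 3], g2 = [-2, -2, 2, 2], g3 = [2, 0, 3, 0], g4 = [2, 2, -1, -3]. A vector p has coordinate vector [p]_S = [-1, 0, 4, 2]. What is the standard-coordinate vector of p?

p = M [p]_S, where M has columns g1, ..., g4.
Carrying out the matrix-vector product, p = [12, 7, 9, -9].

[12, 7, 9, -9]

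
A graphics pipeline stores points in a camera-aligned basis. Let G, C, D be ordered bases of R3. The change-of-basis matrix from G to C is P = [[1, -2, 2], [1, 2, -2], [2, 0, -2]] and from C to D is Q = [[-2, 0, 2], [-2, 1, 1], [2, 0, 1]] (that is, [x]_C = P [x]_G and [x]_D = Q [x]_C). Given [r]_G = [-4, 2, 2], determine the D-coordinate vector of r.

First [r]_C = P [r]_G = [-4, -4, -12].
Then [r]_D = Q [r]_C = [-16, -8, -20].

[-16, -8, -20]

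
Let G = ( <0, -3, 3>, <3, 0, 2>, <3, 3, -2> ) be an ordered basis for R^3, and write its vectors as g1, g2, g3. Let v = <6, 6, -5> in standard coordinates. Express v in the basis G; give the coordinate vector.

<1, -1, 3>

We seek scalars with c_1 g1 + ... + c_3 g3 = v; equivalently solve M c = v where the columns of M are g1, ..., g3.
Solving this 3x3 system gives c = (1, -1, 3).
Check: g1 - g2 + 3g3 = <6, 6, -5>.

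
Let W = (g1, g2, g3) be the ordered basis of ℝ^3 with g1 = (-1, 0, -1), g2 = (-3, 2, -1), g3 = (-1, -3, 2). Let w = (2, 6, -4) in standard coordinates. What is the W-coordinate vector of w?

[w]_W is the unique c with M c = w, where M has columns g1, ..., g3.
Solving this 3x3 system gives c = (0, 0, -2).
Check: 0·g1 + 0·g2 - 2g3 = (2, 6, -4).

(0, 0, -2)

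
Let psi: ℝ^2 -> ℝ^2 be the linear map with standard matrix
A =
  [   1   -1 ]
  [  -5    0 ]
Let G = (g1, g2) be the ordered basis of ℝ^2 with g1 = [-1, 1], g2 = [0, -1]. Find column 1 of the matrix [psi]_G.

Compute psi(g1) = A g1 = [-2, 5] in standard coordinates.
Then write this in G-coordinates: solve for y in y_1 g1 + y_2 g2 = [-2, 5].
This gives y = [2, -3], which is column 1 of [psi]_G.

[2, -3]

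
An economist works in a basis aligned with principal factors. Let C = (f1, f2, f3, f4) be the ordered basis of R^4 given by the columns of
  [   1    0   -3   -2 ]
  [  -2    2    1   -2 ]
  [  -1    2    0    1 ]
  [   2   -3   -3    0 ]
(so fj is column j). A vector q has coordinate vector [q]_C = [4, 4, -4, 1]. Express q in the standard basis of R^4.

By definition q = 4f1 + 4f2 - 4f3 + f4.
Summing componentwise gives [14, -6, 5, 8].

[14, -6, 5, 8]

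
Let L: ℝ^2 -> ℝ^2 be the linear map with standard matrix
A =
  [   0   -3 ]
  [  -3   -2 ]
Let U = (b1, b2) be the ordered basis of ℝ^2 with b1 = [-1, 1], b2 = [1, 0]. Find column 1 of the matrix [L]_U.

Compute L(b1) = A b1 = [-3, 1] in standard coordinates.
Then write this in U-coordinates: solve for y in y_1 b1 + y_2 b2 = [-3, 1].
This gives y = [1, -2], which is column 1 of [L]_U.

[1, -2]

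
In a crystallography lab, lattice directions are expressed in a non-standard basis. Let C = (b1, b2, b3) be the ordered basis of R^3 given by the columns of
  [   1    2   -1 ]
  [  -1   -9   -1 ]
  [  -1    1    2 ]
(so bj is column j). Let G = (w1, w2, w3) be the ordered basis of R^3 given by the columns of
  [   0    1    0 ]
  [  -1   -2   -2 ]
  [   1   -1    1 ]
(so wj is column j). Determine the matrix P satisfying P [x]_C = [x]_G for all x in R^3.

Column j of P is [bj]_G, since P maps C-coordinates to G-coordinates.
Expressing b1 in G: b1 = w1 + w2 - w3, so column 1 of P is [1, 1, -1].
Doing the same for each bj gives P = [[1, 1, -1], [1, 2, -1], [-1, 2, 2]].

[[1, 1, -1], [1, 2, -1], [-1, 2, 2]]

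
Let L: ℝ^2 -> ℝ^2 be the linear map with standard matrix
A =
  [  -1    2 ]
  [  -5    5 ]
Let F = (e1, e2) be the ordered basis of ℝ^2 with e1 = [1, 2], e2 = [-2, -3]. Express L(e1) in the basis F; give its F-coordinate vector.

[1, -1]

Compute L(e1) = A e1 = [3, 5] in standard coordinates.
Then write this in F-coordinates: solve for y in y_1 e1 + y_2 e2 = [3, 5].
This gives y = [1, -1], which is column 1 of [L]_F.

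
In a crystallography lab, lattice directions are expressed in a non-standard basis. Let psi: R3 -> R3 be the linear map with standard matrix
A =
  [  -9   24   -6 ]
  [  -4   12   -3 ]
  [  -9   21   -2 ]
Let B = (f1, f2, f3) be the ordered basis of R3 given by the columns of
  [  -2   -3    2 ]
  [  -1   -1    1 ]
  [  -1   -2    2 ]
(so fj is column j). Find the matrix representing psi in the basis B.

[[1, -2, 3], [-2, -3, 2], [-2, 1, 3]]

Let P have columns f1, ..., f3. Then [psi]_B = P^(-1) A P.
Here det P = -1, so P^(-1) is integer; computing A P first and then P^(-1)(A P) gives [[1, -2, 3], [-2, -3, 2], [-2, 1, 3]].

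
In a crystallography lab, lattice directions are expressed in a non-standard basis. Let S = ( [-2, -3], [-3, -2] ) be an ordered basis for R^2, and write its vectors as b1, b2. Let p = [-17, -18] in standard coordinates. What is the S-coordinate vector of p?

We seek scalars with c_1 b1 + c_2 b2 = p; equivalently solve M c = p where the columns of M are b1, b2.
System: -2c_1 - 3c_2 = -17, -3c_1 - 2c_2 = -18; solving gives c_1 = 4, c_2 = 3.
Check: 4b1 + 3b2 = [-17, -18].

[4, 3]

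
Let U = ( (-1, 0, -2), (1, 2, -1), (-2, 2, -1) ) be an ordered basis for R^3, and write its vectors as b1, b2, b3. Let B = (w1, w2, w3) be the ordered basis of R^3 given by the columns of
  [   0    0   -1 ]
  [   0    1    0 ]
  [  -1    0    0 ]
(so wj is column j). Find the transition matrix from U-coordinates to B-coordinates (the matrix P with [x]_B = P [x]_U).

[[2, 1, 1], [0, 2, 2], [1, -1, 2]]

Let M have columns bj and N have columns wj. Then for every x, N [x]_B = x = M [x]_U, so P = N^(-1) M.
Since det N = -1, N^(-1) has integer entries; multiplying gives P = [[2, 1, 1], [0, 2, 2], [1, -1, 2]].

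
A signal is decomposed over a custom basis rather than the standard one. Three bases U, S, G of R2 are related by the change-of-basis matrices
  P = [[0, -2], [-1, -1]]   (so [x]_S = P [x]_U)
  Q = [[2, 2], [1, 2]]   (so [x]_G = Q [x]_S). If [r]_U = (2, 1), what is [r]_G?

(-10, -8)

Apply P to get S-coordinates (-2, -3), then Q to get G-coordinates.
The result is [r]_G = (-10, -8).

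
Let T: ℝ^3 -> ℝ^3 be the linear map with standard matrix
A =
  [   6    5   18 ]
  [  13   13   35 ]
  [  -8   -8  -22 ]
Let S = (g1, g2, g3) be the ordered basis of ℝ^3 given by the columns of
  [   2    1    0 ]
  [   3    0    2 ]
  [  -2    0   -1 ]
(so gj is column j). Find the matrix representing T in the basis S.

Let P have columns g1, ..., g3. Then [T]_S = P^(-1) A P.
Here det P = -1, so P^(-1) is integer; computing A P first and then P^(-1)(A P) gives [[-3, 3, -3], [-3, 0, -2], [2, 2, 0]].

[[-3, 3, -3], [-3, 0, -2], [2, 2, 0]]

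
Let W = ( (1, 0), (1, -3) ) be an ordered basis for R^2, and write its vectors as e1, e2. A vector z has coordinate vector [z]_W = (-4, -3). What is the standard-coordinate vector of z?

(-7, 9)

z = M [z]_W, where M has columns e1, e2.
Carrying out the matrix-vector product, z = (-7, 9).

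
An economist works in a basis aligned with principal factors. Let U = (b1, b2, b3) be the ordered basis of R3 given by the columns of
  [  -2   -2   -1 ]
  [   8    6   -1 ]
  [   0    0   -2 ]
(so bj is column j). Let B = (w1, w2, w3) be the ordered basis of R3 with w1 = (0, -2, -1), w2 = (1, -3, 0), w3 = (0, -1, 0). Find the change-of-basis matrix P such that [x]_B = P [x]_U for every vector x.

[[0, 0, 2], [-2, -2, -1], [-2, 0, 0]]

Take x = bj: its U-coordinates are the j-th standard unit vector, so P e_j — column j of P — equals [bj]_B.
b1 = 0·w1 - 2w2 - 2w3, giving column 1 = (0, -2, -2); repeating for each j gives P = [[0, 0, 2], [-2, -2, -1], [-2, 0, 0]].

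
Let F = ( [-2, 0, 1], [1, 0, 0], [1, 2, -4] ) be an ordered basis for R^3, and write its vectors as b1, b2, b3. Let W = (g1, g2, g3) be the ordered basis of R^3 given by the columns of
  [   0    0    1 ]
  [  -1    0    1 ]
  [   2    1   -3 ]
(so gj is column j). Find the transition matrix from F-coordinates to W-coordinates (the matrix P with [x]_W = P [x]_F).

Let M have columns bj and N have columns gj. Then for every x, N [x]_W = x = M [x]_F, so P = N^(-1) M.
Since det N = -1, N^(-1) has integer entries; multiplying gives P = [[-2, 1, -1], [-1, 1, 1], [-2, 1, 1]].

[[-2, 1, -1], [-1, 1, 1], [-2, 1, 1]]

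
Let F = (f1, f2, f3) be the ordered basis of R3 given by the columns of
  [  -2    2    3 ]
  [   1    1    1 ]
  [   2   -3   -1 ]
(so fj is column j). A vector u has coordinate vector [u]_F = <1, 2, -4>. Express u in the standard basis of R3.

<-10, -1, 0>

The coordinates say u = f1 + 2f2 - 4f3; adding the scaled basis vectors gives <-10, -1, 0>.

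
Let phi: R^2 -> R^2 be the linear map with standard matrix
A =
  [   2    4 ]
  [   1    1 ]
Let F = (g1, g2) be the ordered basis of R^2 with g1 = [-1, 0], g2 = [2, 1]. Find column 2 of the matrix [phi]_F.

[-2, 3]

Column 2 of [phi]_F is the F-coordinate vector of phi(g2).
In standard coordinates phi(g2) = A g2 = [8, 3].
Converting to F: [8, 3] = -2g1 + 3g2, so the coordinate vector is [-2, 3].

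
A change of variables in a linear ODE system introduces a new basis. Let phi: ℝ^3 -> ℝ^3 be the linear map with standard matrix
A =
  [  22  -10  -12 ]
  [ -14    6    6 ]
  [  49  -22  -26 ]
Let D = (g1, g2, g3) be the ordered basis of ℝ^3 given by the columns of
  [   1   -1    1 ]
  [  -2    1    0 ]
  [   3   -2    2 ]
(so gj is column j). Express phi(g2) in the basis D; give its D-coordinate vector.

[-3, 2, -3]

Compute phi(g2) = A g2 = [-8, 8, -19] in standard coordinates.
Then write this in D-coordinates: solve for y in y_1 g1 + ... + y_3 g3 = [-8, 8, -19].
This gives y = [-3, 2, -3], which is column 2 of [phi]_D.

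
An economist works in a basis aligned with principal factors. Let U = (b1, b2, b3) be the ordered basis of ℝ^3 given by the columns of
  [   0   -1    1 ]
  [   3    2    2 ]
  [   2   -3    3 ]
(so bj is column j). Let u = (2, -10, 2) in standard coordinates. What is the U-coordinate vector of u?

We seek scalars with c_1 b1 + ... + c_3 b3 = u; equivalently solve M c = u where the columns of M are b1, ..., b3.
Solving this 3x3 system gives c = (-2, -2, 0).
Check: -2b1 - 2b2 + 0·b3 = (2, -10, 2).

(-2, -2, 0)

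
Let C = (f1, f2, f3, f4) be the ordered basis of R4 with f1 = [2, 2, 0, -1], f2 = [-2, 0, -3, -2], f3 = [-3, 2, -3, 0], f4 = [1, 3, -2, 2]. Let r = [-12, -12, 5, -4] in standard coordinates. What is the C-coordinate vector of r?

[-2, -1, 2, -4]

We seek scalars with c_1 f1 + ... + c_4 f4 = r; equivalently solve M c = r where the columns of M are f1, ..., f4.
Gaussian elimination on [M | r] yields c = (-2, -1, 2, -4).
Check: -2f1 - f2 + 2f3 - 4f4 = [-12, -12, 5, -4].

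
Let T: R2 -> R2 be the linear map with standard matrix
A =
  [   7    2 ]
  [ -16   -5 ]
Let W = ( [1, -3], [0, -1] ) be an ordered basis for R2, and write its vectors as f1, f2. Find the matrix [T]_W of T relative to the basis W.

[[1, -2], [-2, 1]]

With P the matrix whose columns are f1, f2, [T]_W = P^(-1) A P.
Column by column: T(f1) = A f1 = [1, -1]; its W-coordinates [1, -2] give column 1.
Continuing for each basis vector yields [T]_W = [[1, -2], [-2, 1]].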